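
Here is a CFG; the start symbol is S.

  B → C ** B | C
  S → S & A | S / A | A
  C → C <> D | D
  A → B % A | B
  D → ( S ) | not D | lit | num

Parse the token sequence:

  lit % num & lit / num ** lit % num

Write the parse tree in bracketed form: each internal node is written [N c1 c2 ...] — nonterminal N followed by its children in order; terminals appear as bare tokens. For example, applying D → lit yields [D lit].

[S [S [S [A [B [C [D lit]]] % [A [B [C [D num]]]]]] & [A [B [C [D lit]]]]] / [A [B [C [D num]] ** [B [C [D lit]]]] % [A [B [C [D num]]]]]]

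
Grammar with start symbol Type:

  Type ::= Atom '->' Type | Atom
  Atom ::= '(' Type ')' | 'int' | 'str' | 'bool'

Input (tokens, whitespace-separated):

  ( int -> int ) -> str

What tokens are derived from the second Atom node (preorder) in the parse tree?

int

[Type [Atom ( [Type [Atom int] -> [Type [Atom int]]] )] -> [Type [Atom str]]]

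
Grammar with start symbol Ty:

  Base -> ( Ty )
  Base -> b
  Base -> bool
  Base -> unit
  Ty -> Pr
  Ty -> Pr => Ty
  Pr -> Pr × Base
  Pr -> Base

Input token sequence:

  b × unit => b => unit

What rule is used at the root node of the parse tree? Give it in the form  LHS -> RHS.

Ty -> Pr => Ty

[Ty [Pr [Pr [Base b]] × [Base unit]] => [Ty [Pr [Base b]] => [Ty [Pr [Base unit]]]]]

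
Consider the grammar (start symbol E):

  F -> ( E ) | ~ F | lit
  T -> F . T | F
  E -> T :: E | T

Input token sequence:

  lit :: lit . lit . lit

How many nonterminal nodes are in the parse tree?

[E [T [F lit]] :: [E [T [F lit] . [T [F lit] . [T [F lit]]]]]]

10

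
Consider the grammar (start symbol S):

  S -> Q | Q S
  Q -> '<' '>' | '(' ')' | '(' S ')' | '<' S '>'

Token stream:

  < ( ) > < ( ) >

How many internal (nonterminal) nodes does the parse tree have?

8

[S [Q < [S [Q ( )]] >] [S [Q < [S [Q ( )]] >]]]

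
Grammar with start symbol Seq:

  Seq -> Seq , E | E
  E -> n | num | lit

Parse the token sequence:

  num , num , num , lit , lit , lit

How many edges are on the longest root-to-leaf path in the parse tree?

[Seq [Seq [Seq [Seq [Seq [Seq [E num]] , [E num]] , [E num]] , [E lit]] , [E lit]] , [E lit]]

7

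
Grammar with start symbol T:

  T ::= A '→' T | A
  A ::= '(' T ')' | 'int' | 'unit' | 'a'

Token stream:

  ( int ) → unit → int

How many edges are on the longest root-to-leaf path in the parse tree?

4

[T [A ( [T [A int]] )] → [T [A unit] → [T [A int]]]]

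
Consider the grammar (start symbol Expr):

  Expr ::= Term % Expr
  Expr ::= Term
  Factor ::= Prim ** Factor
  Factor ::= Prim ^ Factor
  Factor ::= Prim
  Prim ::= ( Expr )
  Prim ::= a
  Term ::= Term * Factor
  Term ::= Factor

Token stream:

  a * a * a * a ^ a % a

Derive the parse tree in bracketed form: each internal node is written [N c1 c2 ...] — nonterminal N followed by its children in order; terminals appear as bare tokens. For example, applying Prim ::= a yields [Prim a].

[Expr [Term [Term [Term [Term [Factor [Prim a]]] * [Factor [Prim a]]] * [Factor [Prim a]]] * [Factor [Prim a] ^ [Factor [Prim a]]]] % [Expr [Term [Factor [Prim a]]]]]

Expr
Term % Expr
Term * Factor % Expr
Term * Factor * Factor % Expr
Term * Factor * Factor * Factor % Expr
Factor * Factor * Factor * Factor % Expr
Prim * Factor * Factor * Factor % Expr
a * Factor * Factor * Factor % Expr
a * Prim * Factor * Factor % Expr
a * a * Factor * Factor % Expr
a * a * Prim * Factor % Expr
a * a * a * Factor % Expr
a * a * a * Prim ^ Factor % Expr
a * a * a * a ^ Factor % Expr
a * a * a * a ^ Prim % Expr
a * a * a * a ^ a % Expr
a * a * a * a ^ a % Term
a * a * a * a ^ a % Factor
a * a * a * a ^ a % Prim
a * a * a * a ^ a % a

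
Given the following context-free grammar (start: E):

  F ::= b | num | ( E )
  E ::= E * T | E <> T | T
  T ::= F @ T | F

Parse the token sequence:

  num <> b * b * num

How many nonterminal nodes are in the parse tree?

12

[E [E [E [E [T [F num]]] <> [T [F b]]] * [T [F b]]] * [T [F num]]]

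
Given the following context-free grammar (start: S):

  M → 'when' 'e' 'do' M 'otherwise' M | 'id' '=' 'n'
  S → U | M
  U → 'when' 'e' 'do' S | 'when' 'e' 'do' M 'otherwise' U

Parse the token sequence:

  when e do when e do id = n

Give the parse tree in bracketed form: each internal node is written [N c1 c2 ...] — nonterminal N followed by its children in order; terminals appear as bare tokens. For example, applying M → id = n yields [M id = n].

S
U
when e do S
when e do U
when e do when e do S
when e do when e do M
when e do when e do id = n

[S [U when e do [S [U when e do [S [M id = n]]]]]]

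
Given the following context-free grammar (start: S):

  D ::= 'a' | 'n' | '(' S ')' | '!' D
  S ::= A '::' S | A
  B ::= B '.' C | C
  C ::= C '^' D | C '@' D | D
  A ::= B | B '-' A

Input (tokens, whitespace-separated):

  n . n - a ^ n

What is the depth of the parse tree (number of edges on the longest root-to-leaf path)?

7

[S [A [B [B [C [D n]]] . [C [D n]]] - [A [B [C [C [D a]] ^ [D n]]]]]]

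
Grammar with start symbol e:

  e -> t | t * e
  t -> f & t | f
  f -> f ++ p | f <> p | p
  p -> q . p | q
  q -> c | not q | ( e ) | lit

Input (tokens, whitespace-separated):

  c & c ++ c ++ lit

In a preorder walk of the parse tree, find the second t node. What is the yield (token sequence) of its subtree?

[e [t [f [p [q c]]] & [t [f [f [f [p [q c]]] ++ [p [q c]]] ++ [p [q lit]]]]]]

c ++ c ++ lit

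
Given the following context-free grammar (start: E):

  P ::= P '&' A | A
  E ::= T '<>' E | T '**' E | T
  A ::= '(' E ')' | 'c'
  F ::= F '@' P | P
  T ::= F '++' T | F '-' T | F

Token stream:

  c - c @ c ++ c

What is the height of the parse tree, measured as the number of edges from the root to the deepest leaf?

[E [T [F [P [A c]]] - [T [F [F [P [A c]]] @ [P [A c]]] ++ [T [F [P [A c]]]]]]]

7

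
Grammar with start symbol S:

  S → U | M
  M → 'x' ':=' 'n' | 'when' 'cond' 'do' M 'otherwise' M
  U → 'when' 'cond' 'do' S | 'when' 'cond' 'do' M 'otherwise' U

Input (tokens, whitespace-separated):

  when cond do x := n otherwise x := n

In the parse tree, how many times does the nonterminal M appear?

3

[S [M when cond do [M x := n] otherwise [M x := n]]]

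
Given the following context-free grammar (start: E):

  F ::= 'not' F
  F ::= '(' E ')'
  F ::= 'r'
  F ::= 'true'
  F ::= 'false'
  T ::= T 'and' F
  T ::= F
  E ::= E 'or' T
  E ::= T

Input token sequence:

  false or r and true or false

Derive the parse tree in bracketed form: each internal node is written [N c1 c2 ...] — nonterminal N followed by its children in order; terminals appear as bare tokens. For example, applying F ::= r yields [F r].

[E [E [E [T [F false]]] or [T [T [F r]] and [F true]]] or [T [F false]]]

E
E or T
E or T or T
T or T or T
F or T or T
false or T or T
false or T and F or T
false or F and F or T
false or r and F or T
false or r and true or T
false or r and true or F
false or r and true or false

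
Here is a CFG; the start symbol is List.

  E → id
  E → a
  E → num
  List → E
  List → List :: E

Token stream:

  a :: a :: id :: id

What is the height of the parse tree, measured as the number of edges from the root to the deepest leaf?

5

[List [List [List [List [E a]] :: [E a]] :: [E id]] :: [E id]]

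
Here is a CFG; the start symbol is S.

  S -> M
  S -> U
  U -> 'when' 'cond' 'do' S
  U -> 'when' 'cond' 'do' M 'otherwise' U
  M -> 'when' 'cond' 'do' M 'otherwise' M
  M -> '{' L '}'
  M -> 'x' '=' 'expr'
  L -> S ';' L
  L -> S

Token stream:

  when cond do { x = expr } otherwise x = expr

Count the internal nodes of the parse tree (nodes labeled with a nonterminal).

[S [M when cond do [M { [L [S [M x = expr]]] }] otherwise [M x = expr]]]

7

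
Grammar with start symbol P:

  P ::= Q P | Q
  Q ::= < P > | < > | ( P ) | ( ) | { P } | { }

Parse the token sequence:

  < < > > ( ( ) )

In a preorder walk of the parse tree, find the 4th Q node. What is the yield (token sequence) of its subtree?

[P [Q < [P [Q < >]] >] [P [Q ( [P [Q ( )]] )]]]

( )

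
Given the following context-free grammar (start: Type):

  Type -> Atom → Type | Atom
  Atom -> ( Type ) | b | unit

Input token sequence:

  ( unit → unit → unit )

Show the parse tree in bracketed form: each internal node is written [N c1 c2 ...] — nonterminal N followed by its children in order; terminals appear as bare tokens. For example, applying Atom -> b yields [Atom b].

[Type [Atom ( [Type [Atom unit] → [Type [Atom unit] → [Type [Atom unit]]]] )]]

Type
Atom
( Type )
( Atom → Type )
( unit → Type )
( unit → Atom → Type )
( unit → unit → Type )
( unit → unit → Atom )
( unit → unit → unit )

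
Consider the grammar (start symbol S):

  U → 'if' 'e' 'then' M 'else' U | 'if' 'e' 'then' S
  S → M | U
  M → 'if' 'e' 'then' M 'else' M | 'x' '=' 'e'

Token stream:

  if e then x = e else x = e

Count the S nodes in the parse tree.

1

[S [M if e then [M x = e] else [M x = e]]]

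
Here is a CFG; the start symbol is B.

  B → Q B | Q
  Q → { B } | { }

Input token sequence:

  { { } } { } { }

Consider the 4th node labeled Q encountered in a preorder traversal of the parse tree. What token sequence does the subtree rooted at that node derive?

{ }

[B [Q { [B [Q { }]] }] [B [Q { }] [B [Q { }]]]]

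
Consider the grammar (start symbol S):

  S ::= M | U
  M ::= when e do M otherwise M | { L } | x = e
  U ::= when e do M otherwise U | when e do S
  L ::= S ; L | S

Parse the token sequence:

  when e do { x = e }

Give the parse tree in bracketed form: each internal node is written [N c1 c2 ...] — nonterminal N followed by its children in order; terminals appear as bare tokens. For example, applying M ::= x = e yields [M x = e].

[S [U when e do [S [M { [L [S [M x = e]]] }]]]]

S
U
when e do S
when e do M
when e do { L }
when e do { S }
when e do { M }
when e do { x = e }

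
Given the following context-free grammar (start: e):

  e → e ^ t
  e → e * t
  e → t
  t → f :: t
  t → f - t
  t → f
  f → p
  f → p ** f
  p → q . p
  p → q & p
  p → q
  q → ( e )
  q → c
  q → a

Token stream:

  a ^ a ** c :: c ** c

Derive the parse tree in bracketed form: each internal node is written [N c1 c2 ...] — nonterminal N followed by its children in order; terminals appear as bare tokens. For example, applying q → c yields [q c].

[e [e [t [f [p [q a]]]]] ^ [t [f [p [q a]] ** [f [p [q c]]]] :: [t [f [p [q c]] ** [f [p [q c]]]]]]]

e
e ^ t
t ^ t
f ^ t
p ^ t
q ^ t
a ^ t
a ^ f :: t
a ^ p ** f :: t
a ^ q ** f :: t
a ^ a ** f :: t
a ^ a ** p :: t
a ^ a ** q :: t
a ^ a ** c :: t
a ^ a ** c :: f
a ^ a ** c :: p ** f
a ^ a ** c :: q ** f
a ^ a ** c :: c ** f
a ^ a ** c :: c ** p
a ^ a ** c :: c ** q
a ^ a ** c :: c ** c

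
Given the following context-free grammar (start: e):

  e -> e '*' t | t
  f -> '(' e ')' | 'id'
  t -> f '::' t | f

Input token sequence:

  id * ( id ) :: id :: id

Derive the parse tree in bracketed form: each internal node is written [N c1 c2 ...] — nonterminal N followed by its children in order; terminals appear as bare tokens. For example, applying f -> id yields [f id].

[e [e [t [f id]]] * [t [f ( [e [t [f id]]] )] :: [t [f id] :: [t [f id]]]]]

e
e * t
t * t
f * t
id * t
id * f :: t
id * ( e ) :: t
id * ( t ) :: t
id * ( f ) :: t
id * ( id ) :: t
id * ( id ) :: f :: t
id * ( id ) :: id :: t
id * ( id ) :: id :: f
id * ( id ) :: id :: id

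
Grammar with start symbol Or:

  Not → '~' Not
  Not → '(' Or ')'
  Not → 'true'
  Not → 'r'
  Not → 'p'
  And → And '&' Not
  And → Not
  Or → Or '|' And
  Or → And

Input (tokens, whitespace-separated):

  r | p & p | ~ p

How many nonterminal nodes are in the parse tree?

[Or [Or [Or [And [Not r]]] | [And [And [Not p]] & [Not p]]] | [And [Not ~ [Not p]]]]

12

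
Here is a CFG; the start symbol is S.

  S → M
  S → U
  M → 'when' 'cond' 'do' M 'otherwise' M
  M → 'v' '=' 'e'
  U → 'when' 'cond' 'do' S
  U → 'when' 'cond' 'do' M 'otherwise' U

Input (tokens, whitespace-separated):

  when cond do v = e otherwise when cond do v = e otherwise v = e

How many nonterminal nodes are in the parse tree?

6

[S [M when cond do [M v = e] otherwise [M when cond do [M v = e] otherwise [M v = e]]]]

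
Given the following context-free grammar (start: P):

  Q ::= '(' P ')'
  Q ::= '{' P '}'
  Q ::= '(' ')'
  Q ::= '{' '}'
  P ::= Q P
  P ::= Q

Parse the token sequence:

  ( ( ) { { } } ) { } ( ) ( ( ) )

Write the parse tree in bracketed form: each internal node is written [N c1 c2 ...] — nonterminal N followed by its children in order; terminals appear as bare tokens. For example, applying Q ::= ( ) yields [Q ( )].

P
Q P
( P ) P
( Q P ) P
( ( ) P ) P
( ( ) Q ) P
( ( ) { P } ) P
( ( ) { Q } ) P
( ( ) { { } } ) P
( ( ) { { } } ) Q P
( ( ) { { } } ) { } P
( ( ) { { } } ) { } Q P
( ( ) { { } } ) { } ( ) P
( ( ) { { } } ) { } ( ) Q
( ( ) { { } } ) { } ( ) ( P )
( ( ) { { } } ) { } ( ) ( Q )
( ( ) { { } } ) { } ( ) ( ( ) )

[P [Q ( [P [Q ( )] [P [Q { [P [Q { }]] }]]] )] [P [Q { }] [P [Q ( )] [P [Q ( [P [Q ( )]] )]]]]]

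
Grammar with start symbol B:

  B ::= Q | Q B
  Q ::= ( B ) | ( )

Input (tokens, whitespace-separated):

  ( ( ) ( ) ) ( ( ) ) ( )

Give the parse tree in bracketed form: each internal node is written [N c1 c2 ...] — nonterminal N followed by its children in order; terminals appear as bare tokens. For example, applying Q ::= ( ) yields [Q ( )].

[B [Q ( [B [Q ( )] [B [Q ( )]]] )] [B [Q ( [B [Q ( )]] )] [B [Q ( )]]]]

B
Q B
( B ) B
( Q B ) B
( ( ) B ) B
( ( ) Q ) B
( ( ) ( ) ) B
( ( ) ( ) ) Q B
( ( ) ( ) ) ( B ) B
( ( ) ( ) ) ( Q ) B
( ( ) ( ) ) ( ( ) ) B
( ( ) ( ) ) ( ( ) ) Q
( ( ) ( ) ) ( ( ) ) ( )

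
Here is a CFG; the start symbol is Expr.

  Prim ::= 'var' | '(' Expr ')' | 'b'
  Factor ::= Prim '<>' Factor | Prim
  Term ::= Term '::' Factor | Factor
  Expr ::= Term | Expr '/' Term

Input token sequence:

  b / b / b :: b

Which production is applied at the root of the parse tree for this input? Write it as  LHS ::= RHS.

[Expr [Expr [Expr [Term [Factor [Prim b]]]] / [Term [Factor [Prim b]]]] / [Term [Term [Factor [Prim b]]] :: [Factor [Prim b]]]]

Expr ::= Expr '/' Term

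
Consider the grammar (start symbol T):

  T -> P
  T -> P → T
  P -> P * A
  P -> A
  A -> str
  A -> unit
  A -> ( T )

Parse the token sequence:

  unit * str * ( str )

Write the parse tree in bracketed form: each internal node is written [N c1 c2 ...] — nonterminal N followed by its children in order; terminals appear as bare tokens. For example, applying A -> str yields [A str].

T
P
P * A
P * A * A
A * A * A
unit * A * A
unit * str * A
unit * str * ( T )
unit * str * ( P )
unit * str * ( A )
unit * str * ( str )

[T [P [P [P [A unit]] * [A str]] * [A ( [T [P [A str]]] )]]]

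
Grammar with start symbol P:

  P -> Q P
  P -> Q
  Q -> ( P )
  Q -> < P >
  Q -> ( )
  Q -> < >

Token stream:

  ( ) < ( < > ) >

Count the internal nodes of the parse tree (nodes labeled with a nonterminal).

8

[P [Q ( )] [P [Q < [P [Q ( [P [Q < >]] )]] >]]]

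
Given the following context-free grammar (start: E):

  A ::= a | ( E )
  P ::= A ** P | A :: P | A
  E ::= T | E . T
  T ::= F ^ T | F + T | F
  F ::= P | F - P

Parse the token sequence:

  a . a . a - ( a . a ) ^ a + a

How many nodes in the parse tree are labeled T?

[E [E [E [T [F [P [A a]]]]] . [T [F [P [A a]]]]] . [T [F [F [P [A a]]] - [P [A ( [E [E [T [F [P [A a]]]]] . [T [F [P [A a]]]]] )]]] ^ [T [F [P [A a]]] + [T [F [P [A a]]]]]]]

7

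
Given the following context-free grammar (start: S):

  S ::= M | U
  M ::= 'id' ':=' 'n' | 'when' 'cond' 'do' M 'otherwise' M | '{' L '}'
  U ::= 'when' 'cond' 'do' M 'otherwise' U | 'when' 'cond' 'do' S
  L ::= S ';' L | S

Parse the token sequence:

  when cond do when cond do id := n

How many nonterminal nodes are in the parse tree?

[S [U when cond do [S [U when cond do [S [M id := n]]]]]]

6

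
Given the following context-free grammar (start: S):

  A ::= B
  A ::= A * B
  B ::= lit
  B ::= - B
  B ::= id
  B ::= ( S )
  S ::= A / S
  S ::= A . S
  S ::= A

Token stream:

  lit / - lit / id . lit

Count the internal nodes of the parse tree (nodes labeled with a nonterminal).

13

[S [A [B lit]] / [S [A [B - [B lit]]] / [S [A [B id]] . [S [A [B lit]]]]]]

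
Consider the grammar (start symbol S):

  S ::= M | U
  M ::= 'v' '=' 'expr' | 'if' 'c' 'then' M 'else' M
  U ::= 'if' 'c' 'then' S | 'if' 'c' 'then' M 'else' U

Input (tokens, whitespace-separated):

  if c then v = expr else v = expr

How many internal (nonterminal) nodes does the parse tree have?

4

[S [M if c then [M v = expr] else [M v = expr]]]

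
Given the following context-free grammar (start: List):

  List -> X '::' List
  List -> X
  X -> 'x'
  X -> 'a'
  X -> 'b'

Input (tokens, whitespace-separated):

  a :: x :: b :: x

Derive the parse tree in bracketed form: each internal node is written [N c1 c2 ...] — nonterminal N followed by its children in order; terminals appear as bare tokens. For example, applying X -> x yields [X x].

List
X :: List
a :: List
a :: X :: List
a :: x :: List
a :: x :: X :: List
a :: x :: b :: List
a :: x :: b :: X
a :: x :: b :: x

[List [X a] :: [List [X x] :: [List [X b] :: [List [X x]]]]]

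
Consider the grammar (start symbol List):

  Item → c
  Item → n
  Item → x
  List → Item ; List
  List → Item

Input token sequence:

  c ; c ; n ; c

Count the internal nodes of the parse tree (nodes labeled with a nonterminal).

[List [Item c] ; [List [Item c] ; [List [Item n] ; [List [Item c]]]]]

8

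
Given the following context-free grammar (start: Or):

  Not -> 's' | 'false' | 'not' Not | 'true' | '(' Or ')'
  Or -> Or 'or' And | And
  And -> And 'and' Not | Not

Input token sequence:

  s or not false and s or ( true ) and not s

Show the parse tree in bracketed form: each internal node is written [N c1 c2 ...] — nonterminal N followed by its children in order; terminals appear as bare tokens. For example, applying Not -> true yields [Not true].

Or
Or or And
Or or And or And
And or And or And
Not or And or And
s or And or And
s or And and Not or And
s or Not and Not or And
s or not Not and Not or And
s or not false and Not or And
s or not false and s or And
s or not false and s or And and Not
s or not false and s or Not and Not
s or not false and s or ( Or ) and Not
s or not false and s or ( And ) and Not
s or not false and s or ( Not ) and Not
s or not false and s or ( true ) and Not
s or not false and s or ( true ) and not Not
s or not false and s or ( true ) and not s

[Or [Or [Or [And [Not s]]] or [And [And [Not not [Not false]]] and [Not s]]] or [And [And [Not ( [Or [And [Not true]]] )]] and [Not not [Not s]]]]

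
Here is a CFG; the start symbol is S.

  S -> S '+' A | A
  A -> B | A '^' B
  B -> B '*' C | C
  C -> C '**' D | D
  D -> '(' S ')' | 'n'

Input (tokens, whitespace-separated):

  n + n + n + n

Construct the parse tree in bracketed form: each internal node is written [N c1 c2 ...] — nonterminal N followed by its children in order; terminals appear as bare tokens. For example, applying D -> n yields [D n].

[S [S [S [S [A [B [C [D n]]]]] + [A [B [C [D n]]]]] + [A [B [C [D n]]]]] + [A [B [C [D n]]]]]

S
S + A
S + A + A
S + A + A + A
A + A + A + A
B + A + A + A
C + A + A + A
D + A + A + A
n + A + A + A
n + B + A + A
n + C + A + A
n + D + A + A
n + n + A + A
n + n + B + A
n + n + C + A
n + n + D + A
n + n + n + A
n + n + n + B
n + n + n + C
n + n + n + D
n + n + n + n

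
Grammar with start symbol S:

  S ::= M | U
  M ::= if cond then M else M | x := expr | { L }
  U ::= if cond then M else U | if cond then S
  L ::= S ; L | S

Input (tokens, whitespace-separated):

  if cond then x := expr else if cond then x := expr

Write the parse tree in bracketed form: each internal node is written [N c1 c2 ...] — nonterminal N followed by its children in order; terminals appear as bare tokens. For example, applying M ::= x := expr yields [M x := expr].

S
U
if cond then M else U
if cond then x := expr else U
if cond then x := expr else if cond then S
if cond then x := expr else if cond then M
if cond then x := expr else if cond then x := expr

[S [U if cond then [M x := expr] else [U if cond then [S [M x := expr]]]]]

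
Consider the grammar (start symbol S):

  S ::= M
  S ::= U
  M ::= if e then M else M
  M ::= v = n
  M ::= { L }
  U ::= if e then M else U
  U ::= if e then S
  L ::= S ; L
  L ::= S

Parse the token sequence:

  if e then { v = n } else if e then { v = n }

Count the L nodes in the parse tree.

2

[S [U if e then [M { [L [S [M v = n]]] }] else [U if e then [S [M { [L [S [M v = n]]] }]]]]]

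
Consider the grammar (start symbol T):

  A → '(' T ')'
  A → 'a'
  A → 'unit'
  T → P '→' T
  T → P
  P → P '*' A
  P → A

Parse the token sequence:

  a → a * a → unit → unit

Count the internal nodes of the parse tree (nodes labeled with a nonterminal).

[T [P [A a]] → [T [P [P [A a]] * [A a]] → [T [P [A unit]] → [T [P [A unit]]]]]]

14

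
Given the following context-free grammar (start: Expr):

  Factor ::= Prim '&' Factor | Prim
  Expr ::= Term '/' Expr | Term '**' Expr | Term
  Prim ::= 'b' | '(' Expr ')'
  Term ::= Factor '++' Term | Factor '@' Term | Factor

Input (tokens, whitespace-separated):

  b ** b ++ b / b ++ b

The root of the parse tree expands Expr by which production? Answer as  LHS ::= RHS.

[Expr [Term [Factor [Prim b]]] ** [Expr [Term [Factor [Prim b]] ++ [Term [Factor [Prim b]]]] / [Expr [Term [Factor [Prim b]] ++ [Term [Factor [Prim b]]]]]]]

Expr ::= Term '**' Expr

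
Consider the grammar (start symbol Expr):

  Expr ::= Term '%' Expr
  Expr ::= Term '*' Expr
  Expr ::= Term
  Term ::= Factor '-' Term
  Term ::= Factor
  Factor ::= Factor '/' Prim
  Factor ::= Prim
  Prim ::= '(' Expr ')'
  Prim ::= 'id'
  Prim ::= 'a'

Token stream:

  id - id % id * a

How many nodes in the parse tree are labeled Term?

[Expr [Term [Factor [Prim id]] - [Term [Factor [Prim id]]]] % [Expr [Term [Factor [Prim id]]] * [Expr [Term [Factor [Prim a]]]]]]

4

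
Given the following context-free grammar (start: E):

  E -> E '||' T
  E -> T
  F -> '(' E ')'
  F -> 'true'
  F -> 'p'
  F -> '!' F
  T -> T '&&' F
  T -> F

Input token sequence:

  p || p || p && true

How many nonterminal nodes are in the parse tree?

11

[E [E [E [T [F p]]] || [T [F p]]] || [T [T [F p]] && [F true]]]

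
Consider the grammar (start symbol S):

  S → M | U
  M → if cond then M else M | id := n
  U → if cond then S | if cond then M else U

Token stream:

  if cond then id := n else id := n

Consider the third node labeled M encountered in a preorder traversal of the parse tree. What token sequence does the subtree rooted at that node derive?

id := n

[S [M if cond then [M id := n] else [M id := n]]]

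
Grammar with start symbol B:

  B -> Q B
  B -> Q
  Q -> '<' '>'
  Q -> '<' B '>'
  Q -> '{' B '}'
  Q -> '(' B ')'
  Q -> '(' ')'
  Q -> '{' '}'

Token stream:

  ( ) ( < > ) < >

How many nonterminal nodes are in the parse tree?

8

[B [Q ( )] [B [Q ( [B [Q < >]] )] [B [Q < >]]]]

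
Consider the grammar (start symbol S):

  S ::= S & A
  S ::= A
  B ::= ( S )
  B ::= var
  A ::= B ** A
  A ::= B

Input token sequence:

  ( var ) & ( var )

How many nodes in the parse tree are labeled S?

[S [S [A [B ( [S [A [B var]]] )]]] & [A [B ( [S [A [B var]]] )]]]

4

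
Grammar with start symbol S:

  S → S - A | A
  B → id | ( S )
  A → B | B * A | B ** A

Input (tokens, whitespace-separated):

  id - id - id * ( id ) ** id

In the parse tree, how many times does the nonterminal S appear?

[S [S [S [A [B id]]] - [A [B id]]] - [A [B id] * [A [B ( [S [A [B id]]] )] ** [A [B id]]]]]

4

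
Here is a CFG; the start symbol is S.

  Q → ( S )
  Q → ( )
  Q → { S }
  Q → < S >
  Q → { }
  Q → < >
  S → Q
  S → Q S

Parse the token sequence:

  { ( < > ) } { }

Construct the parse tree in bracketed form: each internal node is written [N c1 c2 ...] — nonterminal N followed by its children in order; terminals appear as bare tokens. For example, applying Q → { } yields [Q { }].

[S [Q { [S [Q ( [S [Q < >]] )]] }] [S [Q { }]]]

S
Q S
{ S } S
{ Q } S
{ ( S ) } S
{ ( Q ) } S
{ ( < > ) } S
{ ( < > ) } Q
{ ( < > ) } { }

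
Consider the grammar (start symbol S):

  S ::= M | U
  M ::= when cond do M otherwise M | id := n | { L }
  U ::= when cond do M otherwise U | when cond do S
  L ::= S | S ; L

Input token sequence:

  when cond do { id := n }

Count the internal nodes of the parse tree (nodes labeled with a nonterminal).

[S [U when cond do [S [M { [L [S [M id := n]]] }]]]]

7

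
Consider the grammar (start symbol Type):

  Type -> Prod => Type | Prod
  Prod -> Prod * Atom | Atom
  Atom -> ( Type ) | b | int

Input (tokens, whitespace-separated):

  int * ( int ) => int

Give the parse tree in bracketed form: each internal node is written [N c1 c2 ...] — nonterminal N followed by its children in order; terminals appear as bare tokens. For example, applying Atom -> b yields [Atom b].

Type
Prod => Type
Prod * Atom => Type
Atom * Atom => Type
int * Atom => Type
int * ( Type ) => Type
int * ( Prod ) => Type
int * ( Atom ) => Type
int * ( int ) => Type
int * ( int ) => Prod
int * ( int ) => Atom
int * ( int ) => int

[Type [Prod [Prod [Atom int]] * [Atom ( [Type [Prod [Atom int]]] )]] => [Type [Prod [Atom int]]]]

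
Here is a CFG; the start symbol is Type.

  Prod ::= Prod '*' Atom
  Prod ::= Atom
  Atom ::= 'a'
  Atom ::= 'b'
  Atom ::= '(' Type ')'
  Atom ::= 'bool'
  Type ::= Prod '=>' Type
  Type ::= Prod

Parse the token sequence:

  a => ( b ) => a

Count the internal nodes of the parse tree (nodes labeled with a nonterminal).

12

[Type [Prod [Atom a]] => [Type [Prod [Atom ( [Type [Prod [Atom b]]] )]] => [Type [Prod [Atom a]]]]]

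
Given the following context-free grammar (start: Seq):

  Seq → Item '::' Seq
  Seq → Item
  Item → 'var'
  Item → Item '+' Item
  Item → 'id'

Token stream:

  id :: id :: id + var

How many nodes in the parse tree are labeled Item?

[Seq [Item id] :: [Seq [Item id] :: [Seq [Item [Item id] + [Item var]]]]]

5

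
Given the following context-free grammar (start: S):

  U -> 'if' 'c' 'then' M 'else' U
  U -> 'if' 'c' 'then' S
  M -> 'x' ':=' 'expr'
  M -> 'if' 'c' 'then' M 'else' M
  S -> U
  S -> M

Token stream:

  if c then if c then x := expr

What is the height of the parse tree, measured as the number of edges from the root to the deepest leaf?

6

[S [U if c then [S [U if c then [S [M x := expr]]]]]]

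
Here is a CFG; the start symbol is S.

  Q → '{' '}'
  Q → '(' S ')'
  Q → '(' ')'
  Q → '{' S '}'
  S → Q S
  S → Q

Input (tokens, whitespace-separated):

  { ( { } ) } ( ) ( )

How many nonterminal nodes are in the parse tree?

[S [Q { [S [Q ( [S [Q { }]] )]] }] [S [Q ( )] [S [Q ( )]]]]

10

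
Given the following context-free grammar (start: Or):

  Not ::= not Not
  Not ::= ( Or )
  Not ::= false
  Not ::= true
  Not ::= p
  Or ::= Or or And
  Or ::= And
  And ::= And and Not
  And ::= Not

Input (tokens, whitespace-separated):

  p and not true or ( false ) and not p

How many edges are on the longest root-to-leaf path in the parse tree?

7

[Or [Or [And [And [Not p]] and [Not not [Not true]]]] or [And [And [Not ( [Or [And [Not false]]] )]] and [Not not [Not p]]]]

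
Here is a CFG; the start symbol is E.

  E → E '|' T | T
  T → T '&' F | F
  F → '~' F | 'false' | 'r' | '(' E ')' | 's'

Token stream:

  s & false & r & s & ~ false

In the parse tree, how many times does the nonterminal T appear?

5

[E [T [T [T [T [T [F s]] & [F false]] & [F r]] & [F s]] & [F ~ [F false]]]]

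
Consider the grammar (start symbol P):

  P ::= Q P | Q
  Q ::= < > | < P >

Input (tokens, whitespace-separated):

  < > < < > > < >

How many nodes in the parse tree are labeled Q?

4

[P [Q < >] [P [Q < [P [Q < >]] >] [P [Q < >]]]]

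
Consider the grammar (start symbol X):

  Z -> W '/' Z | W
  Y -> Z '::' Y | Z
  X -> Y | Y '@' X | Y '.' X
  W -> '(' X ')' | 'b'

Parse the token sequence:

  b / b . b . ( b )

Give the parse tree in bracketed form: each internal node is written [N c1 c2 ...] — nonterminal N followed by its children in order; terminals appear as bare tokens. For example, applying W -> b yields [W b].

X
Y . X
Z . X
W / Z . X
b / Z . X
b / W . X
b / b . X
b / b . Y . X
b / b . Z . X
b / b . W . X
b / b . b . X
b / b . b . Y
b / b . b . Z
b / b . b . W
b / b . b . ( X )
b / b . b . ( Y )
b / b . b . ( Z )
b / b . b . ( W )
b / b . b . ( b )

[X [Y [Z [W b] / [Z [W b]]]] . [X [Y [Z [W b]]] . [X [Y [Z [W ( [X [Y [Z [W b]]]] )]]]]]]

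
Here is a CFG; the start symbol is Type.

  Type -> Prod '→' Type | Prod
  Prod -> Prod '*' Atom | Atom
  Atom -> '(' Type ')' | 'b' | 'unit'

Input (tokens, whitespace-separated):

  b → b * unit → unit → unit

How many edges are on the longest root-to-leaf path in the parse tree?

6

[Type [Prod [Atom b]] → [Type [Prod [Prod [Atom b]] * [Atom unit]] → [Type [Prod [Atom unit]] → [Type [Prod [Atom unit]]]]]]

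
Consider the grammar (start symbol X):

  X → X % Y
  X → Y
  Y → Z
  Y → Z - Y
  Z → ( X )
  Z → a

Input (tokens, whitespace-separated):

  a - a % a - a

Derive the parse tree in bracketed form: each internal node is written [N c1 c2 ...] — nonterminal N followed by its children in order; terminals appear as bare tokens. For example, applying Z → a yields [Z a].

X
X % Y
Y % Y
Z - Y % Y
a - Y % Y
a - Z % Y
a - a % Y
a - a % Z - Y
a - a % a - Y
a - a % a - Z
a - a % a - a

[X [X [Y [Z a] - [Y [Z a]]]] % [Y [Z a] - [Y [Z a]]]]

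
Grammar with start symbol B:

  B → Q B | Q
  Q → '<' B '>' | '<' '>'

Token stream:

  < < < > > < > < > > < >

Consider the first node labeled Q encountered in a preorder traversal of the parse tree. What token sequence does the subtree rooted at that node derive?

< < < > > < > < > >

[B [Q < [B [Q < [B [Q < >]] >] [B [Q < >] [B [Q < >]]]] >] [B [Q < >]]]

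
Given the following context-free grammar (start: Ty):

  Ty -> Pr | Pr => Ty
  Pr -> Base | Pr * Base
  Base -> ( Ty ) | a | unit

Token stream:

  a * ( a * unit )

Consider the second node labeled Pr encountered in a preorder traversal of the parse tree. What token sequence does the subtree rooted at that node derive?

a

[Ty [Pr [Pr [Base a]] * [Base ( [Ty [Pr [Pr [Base a]] * [Base unit]]] )]]]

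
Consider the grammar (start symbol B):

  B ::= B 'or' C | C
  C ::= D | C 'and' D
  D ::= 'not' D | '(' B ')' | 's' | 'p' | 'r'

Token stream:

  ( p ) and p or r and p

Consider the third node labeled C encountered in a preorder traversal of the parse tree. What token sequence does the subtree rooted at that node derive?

p

[B [B [C [C [D ( [B [C [D p]]] )]] and [D p]]] or [C [C [D r]] and [D p]]]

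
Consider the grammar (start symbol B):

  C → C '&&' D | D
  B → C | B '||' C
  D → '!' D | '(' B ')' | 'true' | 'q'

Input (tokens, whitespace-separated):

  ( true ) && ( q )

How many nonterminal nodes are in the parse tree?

11

[B [C [C [D ( [B [C [D true]]] )]] && [D ( [B [C [D q]]] )]]]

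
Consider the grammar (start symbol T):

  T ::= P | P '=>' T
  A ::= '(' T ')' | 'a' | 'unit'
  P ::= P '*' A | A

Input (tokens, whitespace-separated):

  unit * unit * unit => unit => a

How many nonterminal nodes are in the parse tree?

13

[T [P [P [P [A unit]] * [A unit]] * [A unit]] => [T [P [A unit]] => [T [P [A a]]]]]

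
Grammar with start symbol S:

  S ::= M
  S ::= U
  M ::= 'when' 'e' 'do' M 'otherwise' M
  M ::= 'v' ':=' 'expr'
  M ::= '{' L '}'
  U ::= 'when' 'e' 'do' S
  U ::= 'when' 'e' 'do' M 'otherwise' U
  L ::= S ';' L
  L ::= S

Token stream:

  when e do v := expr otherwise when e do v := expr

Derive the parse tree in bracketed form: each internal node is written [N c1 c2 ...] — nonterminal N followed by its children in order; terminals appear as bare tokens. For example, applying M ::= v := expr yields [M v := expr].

S
U
when e do M otherwise U
when e do v := expr otherwise U
when e do v := expr otherwise when e do S
when e do v := expr otherwise when e do M
when e do v := expr otherwise when e do v := expr

[S [U when e do [M v := expr] otherwise [U when e do [S [M v := expr]]]]]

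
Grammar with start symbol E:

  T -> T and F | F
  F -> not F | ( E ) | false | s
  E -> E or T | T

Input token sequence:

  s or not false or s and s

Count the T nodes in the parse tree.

4

[E [E [E [T [F s]]] or [T [F not [F false]]]] or [T [T [F s]] and [F s]]]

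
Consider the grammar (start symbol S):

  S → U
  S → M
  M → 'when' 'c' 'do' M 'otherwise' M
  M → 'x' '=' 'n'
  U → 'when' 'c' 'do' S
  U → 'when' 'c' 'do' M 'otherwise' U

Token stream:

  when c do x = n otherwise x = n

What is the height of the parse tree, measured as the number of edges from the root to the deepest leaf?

[S [M when c do [M x = n] otherwise [M x = n]]]

3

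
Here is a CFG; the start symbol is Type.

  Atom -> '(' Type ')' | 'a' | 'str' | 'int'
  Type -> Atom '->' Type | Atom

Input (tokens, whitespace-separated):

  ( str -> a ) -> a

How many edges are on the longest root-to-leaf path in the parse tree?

[Type [Atom ( [Type [Atom str] -> [Type [Atom a]]] )] -> [Type [Atom a]]]

5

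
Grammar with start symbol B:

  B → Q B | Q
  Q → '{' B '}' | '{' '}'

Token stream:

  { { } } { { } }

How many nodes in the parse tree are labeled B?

4

[B [Q { [B [Q { }]] }] [B [Q { [B [Q { }]] }]]]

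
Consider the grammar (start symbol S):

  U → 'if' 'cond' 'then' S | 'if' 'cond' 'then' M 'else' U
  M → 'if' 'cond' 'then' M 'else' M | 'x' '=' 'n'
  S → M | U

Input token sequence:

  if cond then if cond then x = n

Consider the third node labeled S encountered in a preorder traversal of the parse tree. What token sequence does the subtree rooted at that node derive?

[S [U if cond then [S [U if cond then [S [M x = n]]]]]]

x = n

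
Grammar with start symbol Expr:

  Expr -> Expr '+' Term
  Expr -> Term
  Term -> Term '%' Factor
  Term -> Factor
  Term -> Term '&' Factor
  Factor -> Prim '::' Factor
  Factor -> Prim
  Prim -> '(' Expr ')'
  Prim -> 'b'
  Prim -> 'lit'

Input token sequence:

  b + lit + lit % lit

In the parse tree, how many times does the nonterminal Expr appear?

3

[Expr [Expr [Expr [Term [Factor [Prim b]]]] + [Term [Factor [Prim lit]]]] + [Term [Term [Factor [Prim lit]]] % [Factor [Prim lit]]]]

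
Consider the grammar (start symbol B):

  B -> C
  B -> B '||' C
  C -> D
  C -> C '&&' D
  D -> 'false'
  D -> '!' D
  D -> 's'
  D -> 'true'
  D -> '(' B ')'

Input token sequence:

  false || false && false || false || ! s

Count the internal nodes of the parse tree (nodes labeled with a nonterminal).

[B [B [B [B [C [D false]]] || [C [C [D false]] && [D false]]] || [C [D false]]] || [C [D ! [D s]]]]

15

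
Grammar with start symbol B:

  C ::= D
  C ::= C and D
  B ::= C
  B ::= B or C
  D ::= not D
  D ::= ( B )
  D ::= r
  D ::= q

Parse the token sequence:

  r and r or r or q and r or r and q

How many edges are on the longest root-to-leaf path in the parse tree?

[B [B [B [B [C [C [D r]] and [D r]]] or [C [D r]]] or [C [C [D q]] and [D r]]] or [C [C [D r]] and [D q]]]

7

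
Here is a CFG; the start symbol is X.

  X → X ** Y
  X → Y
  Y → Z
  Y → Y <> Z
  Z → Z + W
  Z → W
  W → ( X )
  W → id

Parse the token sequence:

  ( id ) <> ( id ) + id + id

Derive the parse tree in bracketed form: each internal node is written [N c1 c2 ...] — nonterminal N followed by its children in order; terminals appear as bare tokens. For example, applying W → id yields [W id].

[X [Y [Y [Z [W ( [X [Y [Z [W id]]]] )]]] <> [Z [Z [Z [W ( [X [Y [Z [W id]]]] )]] + [W id]] + [W id]]]]

X
Y
Y <> Z
Z <> Z
W <> Z
( X ) <> Z
( Y ) <> Z
( Z ) <> Z
( W ) <> Z
( id ) <> Z
( id ) <> Z + W
( id ) <> Z + W + W
( id ) <> W + W + W
( id ) <> ( X ) + W + W
( id ) <> ( Y ) + W + W
( id ) <> ( Z ) + W + W
( id ) <> ( W ) + W + W
( id ) <> ( id ) + W + W
( id ) <> ( id ) + id + W
( id ) <> ( id ) + id + id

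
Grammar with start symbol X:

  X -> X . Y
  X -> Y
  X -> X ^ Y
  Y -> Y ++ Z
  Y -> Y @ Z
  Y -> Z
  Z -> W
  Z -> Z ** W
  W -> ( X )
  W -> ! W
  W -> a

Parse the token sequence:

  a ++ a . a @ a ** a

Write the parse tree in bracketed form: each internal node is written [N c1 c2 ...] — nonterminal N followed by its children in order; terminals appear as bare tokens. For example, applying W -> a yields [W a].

X
X . Y
Y . Y
Y ++ Z . Y
Z ++ Z . Y
W ++ Z . Y
a ++ Z . Y
a ++ W . Y
a ++ a . Y
a ++ a . Y @ Z
a ++ a . Z @ Z
a ++ a . W @ Z
a ++ a . a @ Z
a ++ a . a @ Z ** W
a ++ a . a @ W ** W
a ++ a . a @ a ** W
a ++ a . a @ a ** a

[X [X [Y [Y [Z [W a]]] ++ [Z [W a]]]] . [Y [Y [Z [W a]]] @ [Z [Z [W a]] ** [W a]]]]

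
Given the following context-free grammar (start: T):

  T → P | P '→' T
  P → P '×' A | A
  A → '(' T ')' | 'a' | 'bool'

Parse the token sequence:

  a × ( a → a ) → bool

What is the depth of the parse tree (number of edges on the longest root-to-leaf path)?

7

[T [P [P [A a]] × [A ( [T [P [A a]] → [T [P [A a]]]] )]] → [T [P [A bool]]]]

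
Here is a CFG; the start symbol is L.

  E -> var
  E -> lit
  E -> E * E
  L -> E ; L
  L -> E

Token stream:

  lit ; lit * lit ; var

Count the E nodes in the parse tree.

5

[L [E lit] ; [L [E [E lit] * [E lit]] ; [L [E var]]]]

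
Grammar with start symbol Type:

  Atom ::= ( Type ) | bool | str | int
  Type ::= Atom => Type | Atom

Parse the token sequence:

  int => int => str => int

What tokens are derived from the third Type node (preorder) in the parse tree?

str => int

[Type [Atom int] => [Type [Atom int] => [Type [Atom str] => [Type [Atom int]]]]]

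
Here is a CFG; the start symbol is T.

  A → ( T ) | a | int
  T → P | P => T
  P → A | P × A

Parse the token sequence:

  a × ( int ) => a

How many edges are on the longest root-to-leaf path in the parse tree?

[T [P [P [A a]] × [A ( [T [P [A int]]] )]] => [T [P [A a]]]]

6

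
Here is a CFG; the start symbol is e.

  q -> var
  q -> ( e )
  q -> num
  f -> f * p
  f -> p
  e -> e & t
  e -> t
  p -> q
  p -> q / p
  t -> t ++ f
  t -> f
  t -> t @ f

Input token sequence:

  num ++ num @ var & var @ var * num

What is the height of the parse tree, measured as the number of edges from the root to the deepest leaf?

8

[e [e [t [t [t [f [p [q num]]]] ++ [f [p [q num]]]] @ [f [p [q var]]]]] & [t [t [f [p [q var]]]] @ [f [f [p [q var]]] * [p [q num]]]]]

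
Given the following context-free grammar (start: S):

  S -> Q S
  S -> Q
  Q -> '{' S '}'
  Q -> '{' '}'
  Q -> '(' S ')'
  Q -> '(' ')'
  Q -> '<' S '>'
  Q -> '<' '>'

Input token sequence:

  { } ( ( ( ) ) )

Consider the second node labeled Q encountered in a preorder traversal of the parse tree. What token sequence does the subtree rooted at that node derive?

( ( ( ) ) )

[S [Q { }] [S [Q ( [S [Q ( [S [Q ( )]] )]] )]]]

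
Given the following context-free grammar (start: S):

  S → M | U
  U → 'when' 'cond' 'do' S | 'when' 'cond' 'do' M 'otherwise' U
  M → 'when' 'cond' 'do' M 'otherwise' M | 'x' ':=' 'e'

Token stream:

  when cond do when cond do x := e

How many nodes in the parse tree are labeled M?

[S [U when cond do [S [U when cond do [S [M x := e]]]]]]

1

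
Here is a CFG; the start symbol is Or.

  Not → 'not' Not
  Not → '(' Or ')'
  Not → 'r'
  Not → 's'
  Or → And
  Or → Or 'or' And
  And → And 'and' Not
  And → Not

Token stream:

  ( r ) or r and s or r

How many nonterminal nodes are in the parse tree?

[Or [Or [Or [And [Not ( [Or [And [Not r]]] )]]] or [And [And [Not r]] and [Not s]]] or [And [Not r]]]

14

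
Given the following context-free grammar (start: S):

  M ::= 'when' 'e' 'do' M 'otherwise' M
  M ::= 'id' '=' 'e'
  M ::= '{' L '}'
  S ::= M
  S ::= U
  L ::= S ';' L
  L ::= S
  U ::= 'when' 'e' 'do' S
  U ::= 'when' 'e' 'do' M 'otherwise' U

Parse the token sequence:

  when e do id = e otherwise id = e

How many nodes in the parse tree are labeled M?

3

[S [M when e do [M id = e] otherwise [M id = e]]]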